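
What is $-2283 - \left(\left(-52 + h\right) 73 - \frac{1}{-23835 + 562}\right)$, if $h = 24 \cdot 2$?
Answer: $- \frac{46336544}{23273} \approx -1991.0$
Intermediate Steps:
$h = 48$
$-2283 - \left(\left(-52 + h\right) 73 - \frac{1}{-23835 + 562}\right) = -2283 - \left(\left(-52 + 48\right) 73 - \frac{1}{-23835 + 562}\right) = -2283 - \left(\left(-4\right) 73 - \frac{1}{-23273}\right) = -2283 - \left(-292 - - \frac{1}{23273}\right) = -2283 - \left(-292 + \frac{1}{23273}\right) = -2283 - - \frac{6795715}{23273} = -2283 + \frac{6795715}{23273} = - \frac{46336544}{23273}$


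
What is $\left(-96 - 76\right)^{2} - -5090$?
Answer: $34674$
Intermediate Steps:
$\left(-96 - 76\right)^{2} - -5090 = \left(-172\right)^{2} + 5090 = 29584 + 5090 = 34674$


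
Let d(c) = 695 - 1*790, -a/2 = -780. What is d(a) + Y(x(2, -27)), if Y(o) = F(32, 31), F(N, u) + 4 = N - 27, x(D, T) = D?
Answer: -94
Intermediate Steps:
a = 1560 (a = -2*(-780) = 1560)
d(c) = -95 (d(c) = 695 - 790 = -95)
F(N, u) = -31 + N (F(N, u) = -4 + (N - 27) = -4 + (-27 + N) = -31 + N)
Y(o) = 1 (Y(o) = -31 + 32 = 1)
d(a) + Y(x(2, -27)) = -95 + 1 = -94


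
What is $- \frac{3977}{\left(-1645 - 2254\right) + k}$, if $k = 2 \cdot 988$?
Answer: $\frac{3977}{1923} \approx 2.0681$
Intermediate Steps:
$k = 1976$
$- \frac{3977}{\left(-1645 - 2254\right) + k} = - \frac{3977}{\left(-1645 - 2254\right) + 1976} = - \frac{3977}{-3899 + 1976} = - \frac{3977}{-1923} = \left(-3977\right) \left(- \frac{1}{1923}\right) = \frac{3977}{1923}$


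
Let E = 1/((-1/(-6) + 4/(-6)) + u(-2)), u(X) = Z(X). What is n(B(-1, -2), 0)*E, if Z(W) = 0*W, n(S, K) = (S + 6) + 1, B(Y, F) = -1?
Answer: -12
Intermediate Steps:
n(S, K) = 7 + S (n(S, K) = (6 + S) + 1 = 7 + S)
Z(W) = 0
u(X) = 0
E = -2 (E = 1/((-1/(-6) + 4/(-6)) + 0) = 1/((-1*(-1/6) + 4*(-1/6)) + 0) = 1/((1/6 - 2/3) + 0) = 1/(-1/2 + 0) = 1/(-1/2) = -2)
n(B(-1, -2), 0)*E = (7 - 1)*(-2) = 6*(-2) = -12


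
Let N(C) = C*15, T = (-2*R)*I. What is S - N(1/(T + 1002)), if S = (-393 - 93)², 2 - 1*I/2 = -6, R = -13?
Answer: 334925913/1418 ≈ 2.3620e+5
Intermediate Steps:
I = 16 (I = 4 - 2*(-6) = 4 + 12 = 16)
T = 416 (T = -2*(-13)*16 = 26*16 = 416)
S = 236196 (S = (-486)² = 236196)
N(C) = 15*C
S - N(1/(T + 1002)) = 236196 - 15/(416 + 1002) = 236196 - 15/1418 = 334925913/1418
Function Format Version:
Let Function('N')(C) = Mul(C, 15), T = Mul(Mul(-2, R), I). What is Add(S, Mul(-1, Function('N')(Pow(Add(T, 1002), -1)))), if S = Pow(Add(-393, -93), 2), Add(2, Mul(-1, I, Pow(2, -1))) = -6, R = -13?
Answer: Rational(334925913, 1418) ≈ 2.3620e+5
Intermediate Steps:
I = 16 (I = Add(4, Mul(-2, -6)) = Add(4, 12) = 16)
T = 416 (T = Mul(Mul(-2, -13), 16) = Mul(26, 16) = 416)
S = 236196 (S = Pow(-486, 2) = 236196)
Function('N')(C) = Mul(15, C)
Add(S, Mul(-1, Function('N')(Pow(Add(T, 1002), -1)))) = Add(236196, Mul(-1, Mul(15, Pow(Add(416, 1002), -1)))) = Add(236196, Mul(-1, Mul(15, Pow(1418, -1)))) = Add(236196, Mul(-1, Mul(15, Rational(1, 1418)))) = Add(236196, Mul(-1, Rational(15, 1418))) = Add(236196, Rational(-15, 1418)) = Rational(334925913, 1418)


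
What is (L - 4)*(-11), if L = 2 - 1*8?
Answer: 110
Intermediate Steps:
L = -6 (L = 2 - 8 = -6)
(L - 4)*(-11) = (-6 - 4)*(-11) = -10*(-11) = 110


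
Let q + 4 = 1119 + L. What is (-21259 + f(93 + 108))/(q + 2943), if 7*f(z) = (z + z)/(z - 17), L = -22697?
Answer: 13690595/12003516 ≈ 1.1405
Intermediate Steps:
q = -21582 (q = -4 + (1119 - 22697) = -4 - 21578 = -21582)
f(z) = 2*z/(7*(-17 + z)) (f(z) = ((z + z)/(z - 17))/7 = ((2*z)/(-17 + z))/7 = (2*z/(-17 + z))/7 = 2*z/(7*(-17 + z)))
(-21259 + f(93 + 108))/(q + 2943) = (-21259 + 2*(93 + 108)/(7*(-17 + (93 + 108))))/(-21582 + 2943) = (-21259 + (2/7)*201/(-17 + 201))/(-18639) = (-21259 + (2/7)*201/184)*(-1/18639) = (-21259 + (2/7)*201*(1/184))*(-1/18639) = (-21259 + 201/644)*(-1/18639) = -13690595/644*(-1/18639) = 13690595/12003516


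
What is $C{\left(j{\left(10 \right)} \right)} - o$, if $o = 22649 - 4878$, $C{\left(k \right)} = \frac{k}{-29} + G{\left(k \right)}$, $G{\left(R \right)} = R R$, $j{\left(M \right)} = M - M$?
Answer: $-17771$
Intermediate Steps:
$j{\left(M \right)} = 0$
$G{\left(R \right)} = R^{2}$
$C{\left(k \right)} = k^{2} - \frac{k}{29}$ ($C{\left(k \right)} = \frac{k}{-29} + k^{2} = k \left(- \frac{1}{29}\right) + k^{2} = - \frac{k}{29} + k^{2} = k^{2} - \frac{k}{29}$)
$o = 17771$ ($o = 22649 - 4878 = 17771$)
$C{\left(j{\left(10 \right)} \right)} - o = 0 \left(- \frac{1}{29} + 0\right) - 17771 = 0 \left(- \frac{1}{29}\right) - 17771 = 0 - 17771 = -17771$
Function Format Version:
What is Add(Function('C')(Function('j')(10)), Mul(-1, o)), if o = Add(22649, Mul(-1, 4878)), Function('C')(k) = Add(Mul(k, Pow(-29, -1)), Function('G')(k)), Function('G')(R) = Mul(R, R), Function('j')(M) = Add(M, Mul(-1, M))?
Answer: -17771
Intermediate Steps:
Function('j')(M) = 0
Function('G')(R) = Pow(R, 2)
Function('C')(k) = Add(Pow(k, 2), Mul(Rational(-1, 29), k)) (Function('C')(k) = Add(Mul(k, Pow(-29, -1)), Pow(k, 2)) = Add(Mul(k, Rational(-1, 29)), Pow(k, 2)) = Add(Mul(Rational(-1, 29), k), Pow(k, 2)) = Add(Pow(k, 2), Mul(Rational(-1, 29), k)))
o = 17771 (o = Add(22649, -4878) = 17771)
Add(Function('C')(Function('j')(10)), Mul(-1, o)) = Add(Mul(0, Add(Rational(-1, 29), 0)), Mul(-1, 17771)) = Add(Mul(0, Rational(-1, 29)), -17771) = Add(0, -17771) = -17771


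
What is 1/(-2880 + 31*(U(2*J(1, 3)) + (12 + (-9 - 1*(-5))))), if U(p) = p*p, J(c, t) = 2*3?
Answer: 1/1832 ≈ 0.00054585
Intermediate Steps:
J(c, t) = 6
U(p) = p**2
1/(-2880 + 31*(U(2*J(1, 3)) + (12 + (-9 - 1*(-5))))) = 1/(-2880 + 31*((2*6)**2 + (12 + (-9 - 1*(-5))))) = 1/(-2880 + 31*(12**2 + (12 + (-9 + 5)))) = 1/(-2880 + 31*(144 + (12 - 4))) = 1/(-2880 + 31*(144 + 8)) = 1/(-2880 + 31*152) = 1/(-2880 + 4712) = 1/1832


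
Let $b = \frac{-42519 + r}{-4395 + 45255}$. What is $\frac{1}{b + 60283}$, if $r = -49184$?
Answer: $\frac{40860}{2463071677} \approx 1.6589 \cdot 10^{-5}$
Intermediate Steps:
$b = - \frac{91703}{40860}$ ($b = \frac{-42519 - 49184}{-4395 + 45255} = - \frac{91703}{40860} \approx -2.2443$)
$\frac{1}{b + 60283} = \frac{1}{- \frac{91703}{40860} + 60283} = \frac{1}{\frac{2463071677}{40860}} = \frac{40860}{2463071677}$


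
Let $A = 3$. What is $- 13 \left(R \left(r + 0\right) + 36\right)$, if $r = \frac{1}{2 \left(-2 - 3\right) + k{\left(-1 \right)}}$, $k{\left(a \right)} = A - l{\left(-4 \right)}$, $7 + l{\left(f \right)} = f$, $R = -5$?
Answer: $- \frac{1807}{4} \approx -451.75$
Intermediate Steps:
$l{\left(f \right)} = -7 + f$
$k{\left(a \right)} = 14$ ($k{\left(a \right)} = 3 - \left(-7 - 4\right) = 3 - -11 = 3 + 11 = 14$)
$r = \frac{1}{4}$ ($r = \frac{1}{2 \left(-2 - 3\right) + 14} = \frac{1}{2 \left(-5\right) + 14} = \frac{1}{-10 + 14} = \frac{1}{4} \approx 0.25$)
$- 13 \left(R \left(r + 0\right) + 36\right) = - 13 \left(- 5 \left(\frac{1}{4} + 0\right) + 36\right) = - 13 \left(\left(-5\right) \frac{1}{4} + 36\right) = - 13 \left(- \frac{5}{4} + 36\right) = \left(-13\right) \frac{139}{4} = - \frac{1807}{4}$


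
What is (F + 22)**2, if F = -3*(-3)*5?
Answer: 4489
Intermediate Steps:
F = 45 (F = 9*5 = 45)
(F + 22)**2 = (45 + 22)**2 = 67**2 = 4489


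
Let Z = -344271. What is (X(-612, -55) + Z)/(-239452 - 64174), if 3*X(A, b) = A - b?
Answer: 516685/455439 ≈ 1.1345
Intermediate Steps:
X(A, b) = -b/3 + A/3 (X(A, b) = (A - b)/3 = -b/3 + A/3)
(X(-612, -55) + Z)/(-239452 - 64174) = ((-⅓*(-55) + (⅓)*(-612)) - 344271)/(-239452 - 64174) = ((55/3 - 204) - 344271)/(-303626) = (-557/3 - 344271)*(-1/303626) = -1033370/3*(-1/303626) = 516685/455439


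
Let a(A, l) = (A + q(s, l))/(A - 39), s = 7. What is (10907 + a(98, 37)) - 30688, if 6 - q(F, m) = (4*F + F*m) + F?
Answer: -1167269/59 ≈ -19784.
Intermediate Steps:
q(F, m) = 6 - 5*F - F*m (q(F, m) = 6 - ((4*F + F*m) + F) = 6 - (5*F + F*m) = 6 + (-5*F - F*m) = 6 - 5*F - F*m)
a(A, l) = (-29 + A - 7*l)/(-39 + A) (a(A, l) = (A + (6 - 5*7 - 1*7*l))/(A - 39) = (A + (6 - 35 - 7*l))/(-39 + A) = (A + (-29 - 7*l))/(-39 + A) = (-29 + A - 7*l)/(-39 + A))
(10907 + a(98, 37)) - 30688 = (10907 + (-29 + 98 - 7*37)/(-39 + 98)) - 30688 = (10907 + (-29 + 98 - 259)/59) - 30688 = (10907 + (1/59)*(-190)) - 30688 = (10907 - 190/59) - 30688 = 643323/59 - 30688 = -1167269/59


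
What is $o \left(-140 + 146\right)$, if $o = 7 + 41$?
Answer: $288$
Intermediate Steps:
$o = 48$
$o \left(-140 + 146\right) = 48 \left(-140 + 146\right) = 48 \cdot 6 = 288$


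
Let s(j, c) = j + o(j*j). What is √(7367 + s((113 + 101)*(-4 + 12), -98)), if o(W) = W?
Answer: √2940023 ≈ 1714.6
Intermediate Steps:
s(j, c) = j + j² (s(j, c) = j + j*j = j + j²)
√(7367 + s((113 + 101)*(-4 + 12), -98)) = √(7367 + ((113 + 101)*(-4 + 12))*(1 + (113 + 101)*(-4 + 12))) = √(7367 + (214*8)*(1 + 214*8)) = √(7367 + 1712*(1 + 1712)) = √(7367 + 1712*1713) = √(7367 + 2932656) = √2940023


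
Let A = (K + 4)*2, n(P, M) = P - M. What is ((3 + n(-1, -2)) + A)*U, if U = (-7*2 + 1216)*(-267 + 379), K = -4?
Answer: 538496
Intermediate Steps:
A = 0 (A = (-4 + 4)*2 = 0*2 = 0)
U = 134624 (U = (-14 + 1216)*112 = 1202*112 = 134624)
((3 + n(-1, -2)) + A)*U = ((3 + (-1 - 1*(-2))) + 0)*134624 = ((3 + (-1 + 2)) + 0)*134624 = ((3 + 1) + 0)*134624 = (4 + 0)*134624 = 4*134624 = 538496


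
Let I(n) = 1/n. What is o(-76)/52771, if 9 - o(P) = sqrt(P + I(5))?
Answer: 9/52771 - I*sqrt(1895)/263855 ≈ 0.00017055 - 0.00016498*I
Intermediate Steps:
o(P) = 9 - sqrt(1/5 + P) (o(P) = 9 - sqrt(P + 1/5) = 9 - sqrt(1/5 + P))
o(-76)/52771 = (9 - sqrt(5 + 25*(-76))/5)/52771 = (9 - sqrt(5 - 1900)/5)*(1/52771) = (9 - I*sqrt(1895)/5)*(1/52771) = 9/52771 - I*sqrt(1895)/263855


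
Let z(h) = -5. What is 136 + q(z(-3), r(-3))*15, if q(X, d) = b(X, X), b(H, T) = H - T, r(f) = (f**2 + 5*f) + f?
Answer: 136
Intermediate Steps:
r(f) = f**2 + 6*f
q(X, d) = 0 (q(X, d) = X - X = 0)
136 + q(z(-3), r(-3))*15 = 136 + 0*15 = 136 + 0 = 136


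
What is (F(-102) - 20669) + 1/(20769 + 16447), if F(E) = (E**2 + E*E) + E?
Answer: 1376993/37216 ≈ 37.000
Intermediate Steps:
F(E) = E + 2*E**2 (F(E) = (E**2 + E**2) + E = 2*E**2 + E = E + 2*E**2)
(F(-102) - 20669) + 1/(20769 + 16447) = (-102*(1 + 2*(-102)) - 20669) + 1/(20769 + 16447) = (-102*(1 - 204) - 20669) + 1/37216 = (-102*(-203) - 20669) + 1/37216 = (20706 - 20669) + 1/37216 = 37 + 1/37216 = 1376993/37216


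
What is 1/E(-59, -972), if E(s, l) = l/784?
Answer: -196/243 ≈ -0.80658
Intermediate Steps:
E(s, l) = l/784 (E(s, l) = l*(1/784) = l/784)
1/E(-59, -972) = 1/((1/784)*(-972)) = 1/(-243/196) = -196/243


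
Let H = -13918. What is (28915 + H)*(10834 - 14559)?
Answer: -55863825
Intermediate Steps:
(28915 + H)*(10834 - 14559) = (28915 - 13918)*(10834 - 14559) = 14997*(-3725) = -55863825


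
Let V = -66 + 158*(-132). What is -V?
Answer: 20922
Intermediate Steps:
V = -20922 (V = -66 - 20856 = -20922)
-V = -1*(-20922) = 20922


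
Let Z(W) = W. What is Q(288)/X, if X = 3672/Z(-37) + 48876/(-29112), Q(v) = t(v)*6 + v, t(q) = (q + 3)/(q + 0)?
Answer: -211165105/72471784 ≈ -2.9138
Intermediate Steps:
t(q) = (3 + q)/q
Q(v) = v + 6*(3 + v)/v (Q(v) = ((3 + v)/v)*6 + v = 6*(3 + v)/v + v = v + 6*(3 + v)/v)
X = -9058973/89762 (X = 3672/(-37) + 48876/(-29112) = 3672*(-1/37) + 48876*(-1/29112) = -3672/37 - 4073/2426 = -9058973/89762 ≈ -100.92)
Q(288)/X = (6 + 288 + 18/288)/(-9058973/89762) = (6 + 288 + 18*(1/288))*(-89762/9058973) = (6 + 288 + 1/16)*(-89762/9058973) = (4705/16)*(-89762/9058973) = -211165105/72471784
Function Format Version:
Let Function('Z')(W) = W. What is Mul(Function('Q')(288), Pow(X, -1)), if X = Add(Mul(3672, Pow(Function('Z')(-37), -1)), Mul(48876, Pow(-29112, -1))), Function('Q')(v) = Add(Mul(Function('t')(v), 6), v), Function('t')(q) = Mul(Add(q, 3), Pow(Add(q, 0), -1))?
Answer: Rational(-211165105, 72471784) ≈ -2.9138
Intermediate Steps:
Function('t')(q) = Mul(Pow(q, -1), Add(3, q)) (Function('t')(q) = Mul(Add(3, q), Pow(q, -1)) = Mul(Pow(q, -1), Add(3, q)))
Function('Q')(v) = Add(v, Mul(6, Pow(v, -1), Add(3, v))) (Function('Q')(v) = Add(Mul(Mul(Pow(v, -1), Add(3, v)), 6), v) = Add(Mul(6, Pow(v, -1), Add(3, v)), v) = Add(v, Mul(6, Pow(v, -1), Add(3, v))))
X = Rational(-9058973, 89762) (X = Add(Mul(3672, Pow(-37, -1)), Mul(48876, Pow(-29112, -1))) = Add(Mul(3672, Rational(-1, 37)), Mul(48876, Rational(-1, 29112))) = Add(Rational(-3672, 37), Rational(-4073, 2426)) = Rational(-9058973, 89762) ≈ -100.92)
Mul(Function('Q')(288), Pow(X, -1)) = Mul(Add(6, 288, Mul(18, Pow(288, -1))), Pow(Rational(-9058973, 89762), -1)) = Mul(Add(6, 288, Mul(18, Rational(1, 288))), Rational(-89762, 9058973)) = Mul(Add(6, 288, Rational(1, 16)), Rational(-89762, 9058973)) = Mul(Rational(4705, 16), Rational(-89762, 9058973)) = Rational(-211165105, 72471784)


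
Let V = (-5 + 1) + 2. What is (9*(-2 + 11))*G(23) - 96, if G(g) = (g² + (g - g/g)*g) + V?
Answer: 83577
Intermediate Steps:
V = -2 (V = -4 + 2 = -2)
G(g) = -2 + g² + g*(-1 + g) (G(g) = (g² + (g - g/g)*g) - 2 = (g² + (g - 1*1)*g) - 2 = (g² + (g - 1)*g) - 2 = (g² + (-1 + g)*g) - 2 = (g² + g*(-1 + g)) - 2 = -2 + g² + g*(-1 + g))
(9*(-2 + 11))*G(23) - 96 = (9*(-2 + 11))*(-2 - 1*23 + 2*23²) - 96 = (9*9)*(-2 - 23 + 2*529) - 96 = 81*(-2 - 23 + 1058) - 96 = 81*1033 - 96 = 83673 - 96 = 83577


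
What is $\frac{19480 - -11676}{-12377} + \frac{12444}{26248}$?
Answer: $- \frac{9761225}{4777522} \approx -2.0432$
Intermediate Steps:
$\frac{19480 - -11676}{-12377} + \frac{12444}{26248} = \left(19480 + 11676\right) \left(- \frac{1}{12377}\right) + 12444 \cdot \frac{1}{26248} = 31156 \left(- \frac{1}{12377}\right) + \frac{183}{386} = - \frac{31156}{12377} + \frac{183}{386} = - \frac{9761225}{4777522}$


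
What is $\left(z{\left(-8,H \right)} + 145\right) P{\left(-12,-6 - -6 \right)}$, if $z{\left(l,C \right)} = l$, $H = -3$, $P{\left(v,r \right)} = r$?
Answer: $0$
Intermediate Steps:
$\left(z{\left(-8,H \right)} + 145\right) P{\left(-12,-6 - -6 \right)} = \left(-8 + 145\right) \left(-6 - -6\right) = 137 \left(-6 + 6\right) = 137 \cdot 0 = 0$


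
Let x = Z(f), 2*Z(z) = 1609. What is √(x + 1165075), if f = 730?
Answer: √4663518/2 ≈ 1079.8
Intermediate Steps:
Z(z) = 1609/2 (Z(z) = (½)*1609 = 1609/2)
x = 1609/2 ≈ 804.50
√(x + 1165075) = √(1609/2 + 1165075) = √(2331759/2) = √4663518/2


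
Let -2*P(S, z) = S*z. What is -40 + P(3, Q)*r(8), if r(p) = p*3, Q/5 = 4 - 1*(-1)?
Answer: -940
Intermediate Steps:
Q = 25 (Q = 5*(4 - 1*(-1)) = 5*(4 + 1) = 5*5 = 25)
r(p) = 3*p
P(S, z) = -S*z/2
-40 + P(3, Q)*r(8) = -40 + (-1/2*3*25)*(3*8) = -40 - 75/2*24 = -40 - 900 = -940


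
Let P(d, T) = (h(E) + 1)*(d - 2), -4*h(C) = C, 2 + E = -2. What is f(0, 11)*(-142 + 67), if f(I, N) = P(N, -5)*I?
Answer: 0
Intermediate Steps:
E = -4 (E = -2 - 2 = -4)
h(C) = -C/4
P(d, T) = -4 + 2*d (P(d, T) = (-¼*(-4) + 1)*(d - 2) = (1 + 1)*(-2 + d) = 2*(-2 + d) = -4 + 2*d)
f(I, N) = I*(-4 + 2*N) (f(I, N) = (-4 + 2*N)*I = I*(-4 + 2*N))
f(0, 11)*(-142 + 67) = (2*0*(-2 + 11))*(-142 + 67) = (2*0*9)*(-75) = 0*(-75) = 0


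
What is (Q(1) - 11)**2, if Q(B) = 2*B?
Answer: 81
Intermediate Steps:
(Q(1) - 11)**2 = (2*1 - 11)**2 = (2 - 11)**2 = (-9)**2 = 81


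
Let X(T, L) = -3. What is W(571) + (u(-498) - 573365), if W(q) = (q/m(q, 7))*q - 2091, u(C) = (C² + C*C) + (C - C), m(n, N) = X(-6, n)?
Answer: -564385/3 ≈ -1.8813e+5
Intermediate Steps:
m(n, N) = -3
u(C) = 2*C² (u(C) = (C² + C²) + 0 = 2*C² + 0 = 2*C²)
W(q) = -2091 - q²/3 (W(q) = (q/(-3))*q - 2091 = (q*(-⅓))*q - 2091 = (-q/3)*q - 2091 = -q²/3 - 2091 = -2091 - q²/3)
W(571) + (u(-498) - 573365) = (-2091 - ⅓*571²) + (2*(-498)² - 573365) = (-2091 - ⅓*326041) + (2*248004 - 573365) = (-2091 - 326041/3) + (496008 - 573365) = -332314/3 - 77357 = -564385/3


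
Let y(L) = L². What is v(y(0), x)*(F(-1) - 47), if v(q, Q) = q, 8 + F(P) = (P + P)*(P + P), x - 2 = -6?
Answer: 0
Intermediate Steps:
x = -4 (x = 2 - 6 = -4)
F(P) = -8 + 4*P² (F(P) = -8 + (P + P)*(P + P) = -8 + (2*P)*(2*P) = -8 + 4*P²)
v(y(0), x)*(F(-1) - 47) = 0²*((-8 + 4*(-1)²) - 47) = 0*((-8 + 4*1) - 47) = 0*((-8 + 4) - 47) = 0*(-4 - 47) = 0*(-51) = 0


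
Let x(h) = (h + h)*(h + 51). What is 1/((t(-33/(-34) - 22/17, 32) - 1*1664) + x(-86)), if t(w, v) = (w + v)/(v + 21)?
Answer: 1802/7850589 ≈ 0.00022954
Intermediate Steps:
x(h) = 2*h*(51 + h) (x(h) = (2*h)*(51 + h) = 2*h*(51 + h))
t(w, v) = (v + w)/(21 + v)
1/((t(-33/(-34) - 22/17, 32) - 1*1664) + x(-86)) = 1/(((32 + (-33/(-34) - 22/17))/(21 + 32) - 1*1664) + 2*(-86)*(51 - 86)) = 1/(((32 + (-33*(-1/34) - 22*1/17))/53 - 1664) + 2*(-86)*(-35)) = 1/(((32 + (33/34 - 22/17))/53 - 1664) + 6020) = 1/(((32 - 11/34)/53 - 1664) + 6020) = 1/(((1/53)*(1077/34) - 1664) + 6020) = 1/((1077/1802 - 1664) + 6020) = 1/(-2997451/1802 + 6020) = 1/(7850589/1802) = 1802/7850589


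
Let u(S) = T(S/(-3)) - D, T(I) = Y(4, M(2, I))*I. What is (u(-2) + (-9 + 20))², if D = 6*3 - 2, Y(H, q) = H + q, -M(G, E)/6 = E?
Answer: 25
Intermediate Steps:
M(G, E) = -6*E
D = 16 (D = 18 - 2 = 16)
T(I) = I*(4 - 6*I) (T(I) = (4 - 6*I)*I = I*(4 - 6*I))
u(S) = -16 - 2*S*(2 + S)/3 (u(S) = 2*(S/(-3))*(2 - 3*S/(-3)) - 1*16 = 2*(S*(-⅓))*(2 - 3*S*(-1)/3) - 16 = 2*(-S/3)*(2 - (-1)*S) - 16 = 2*(-S/3)*(2 + S) - 16 = -2*S*(2 + S)/3 - 16 = -16 - 2*S*(2 + S)/3)
(u(-2) + (-9 + 20))² = ((-16 + (⅔)*(-2)*(-2 - 1*(-2))) + (-9 + 20))² = ((-16 + (⅔)*(-2)*(-2 + 2)) + 11)² = ((-16 + (⅔)*(-2)*0) + 11)² = ((-16 + 0) + 11)² = (-16 + 11)² = (-5)² = 25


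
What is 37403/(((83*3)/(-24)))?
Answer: -299224/83 ≈ -3605.1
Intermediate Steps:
37403/(((83*3)/(-24))) = 37403/((249*(-1/24))) = 37403/(-83/8) = 37403*(-8/83) = -299224/83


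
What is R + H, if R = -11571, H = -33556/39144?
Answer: -113242195/9786 ≈ -11572.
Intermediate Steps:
H = -8389/9786 (H = -33556*1/39144 = -8389/9786 ≈ -0.85725)
R + H = -11571 - 8389/9786 = -113242195/9786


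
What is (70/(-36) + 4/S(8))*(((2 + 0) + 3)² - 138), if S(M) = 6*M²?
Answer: 62941/288 ≈ 218.55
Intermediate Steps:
(70/(-36) + 4/S(8))*(((2 + 0) + 3)² - 138) = (70/(-36) + 4/((6*8²)))*(((2 + 0) + 3)² - 138) = (70*(-1/36) + 4/((6*64)))*((2 + 3)² - 138) = (-35/18 + 4/384)*(5² - 138) = (-35/18 + 4*(1/384))*(25 - 138) = (-35/18 + 1/96)*(-113) = -557/288*(-113) = 62941/288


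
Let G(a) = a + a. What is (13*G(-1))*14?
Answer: -364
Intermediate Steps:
G(a) = 2*a
(13*G(-1))*14 = (13*(2*(-1)))*14 = (13*(-2))*14 = -26*14 = -364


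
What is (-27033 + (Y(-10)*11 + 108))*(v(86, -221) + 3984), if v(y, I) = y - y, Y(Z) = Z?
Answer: -107707440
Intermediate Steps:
v(y, I) = 0
(-27033 + (Y(-10)*11 + 108))*(v(86, -221) + 3984) = (-27033 + (-10*11 + 108))*(0 + 3984) = (-27033 + (-110 + 108))*3984 = (-27033 - 2)*3984 = -27035*3984 = -107707440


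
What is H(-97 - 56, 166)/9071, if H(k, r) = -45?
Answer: -45/9071 ≈ -0.0049609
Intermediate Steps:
H(-97 - 56, 166)/9071 = -45/9071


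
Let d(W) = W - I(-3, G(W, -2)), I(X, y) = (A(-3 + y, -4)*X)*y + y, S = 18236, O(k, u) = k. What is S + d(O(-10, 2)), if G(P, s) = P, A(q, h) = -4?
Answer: 18356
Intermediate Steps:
I(X, y) = y - 4*X*y (I(X, y) = (-4*X)*y + y = -4*X*y + y = y - 4*X*y)
d(W) = -12*W (d(W) = W - W*(1 - 4*(-3)) = W - W*(1 + 12) = W - W*13 = W - 13*W = -12*W)
S + d(O(-10, 2)) = 18236 - 12*(-10) = 18236 + 120 = 18356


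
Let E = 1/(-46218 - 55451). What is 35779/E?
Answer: -3637615151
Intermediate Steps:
E = -1/101669 (E = 1/(-101669) = -1/101669 ≈ -9.8358e-6)
35779/E = 35779/(-1/101669) = 35779*(-101669) = -3637615151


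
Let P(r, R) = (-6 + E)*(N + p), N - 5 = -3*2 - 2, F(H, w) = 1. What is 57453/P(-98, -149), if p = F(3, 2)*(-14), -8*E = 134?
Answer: 229812/1547 ≈ 148.55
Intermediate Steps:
E = -67/4 (E = -1/8*134 = -67/4 ≈ -16.750)
p = -14 (p = 1*(-14) = -14)
N = -3 (N = 5 + (-3*2 - 2) = 5 + (-6 - 2) = 5 - 8 = -3)
P(r, R) = 1547/4 (P(r, R) = (-6 - 67/4)*(-3 - 14) = -91/4*(-17) = 1547/4)
57453/P(-98, -149) = 57453/(1547/4) = 57453*(4/1547) = 229812/1547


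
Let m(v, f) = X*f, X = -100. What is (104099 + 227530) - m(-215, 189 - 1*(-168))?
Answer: 367329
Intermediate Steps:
m(v, f) = -100*f
(104099 + 227530) - m(-215, 189 - 1*(-168)) = (104099 + 227530) - (-100)*(189 - 1*(-168)) = 331629 - (-100)*(189 + 168) = 331629 - (-100)*357 = 331629 - 1*(-35700) = 331629 + 35700 = 367329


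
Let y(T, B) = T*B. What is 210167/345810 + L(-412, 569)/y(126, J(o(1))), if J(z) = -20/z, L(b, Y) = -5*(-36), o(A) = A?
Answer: 649132/1210335 ≈ 0.53632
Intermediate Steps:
L(b, Y) = 180
y(T, B) = B*T
210167/345810 + L(-412, 569)/y(126, J(o(1))) = 210167/345810 + 180/((-20/1*126)) = 210167*(1/345810) + 180/((-20*1*126)) = 210167/345810 + 180/((-20*126)) = 210167/345810 + 180/(-2520) = 210167/345810 + 180*(-1/2520) = 210167/345810 - 1/14 = 649132/1210335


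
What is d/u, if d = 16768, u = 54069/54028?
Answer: 905941504/54069 ≈ 16755.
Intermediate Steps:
u = 54069/54028 (u = 54069*(1/54028) = 54069/54028 ≈ 1.0008)
d/u = 16768/(54069/54028) = 16768*(54028/54069) = 905941504/54069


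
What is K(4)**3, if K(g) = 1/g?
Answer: 1/64 ≈ 0.015625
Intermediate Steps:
K(4)**3 = (1/4)**3 = 1/64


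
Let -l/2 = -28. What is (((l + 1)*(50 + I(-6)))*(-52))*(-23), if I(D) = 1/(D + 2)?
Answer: 3391557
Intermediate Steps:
l = 56 (l = -2*(-28) = 56)
I(D) = 1/(2 + D)
(((l + 1)*(50 + I(-6)))*(-52))*(-23) = (((56 + 1)*(50 + 1/(2 - 6)))*(-52))*(-23) = ((57*(50 + 1/(-4)))*(-52))*(-23) = ((57*(50 - 1/4))*(-52))*(-23) = ((57*(199/4))*(-52))*(-23) = ((11343/4)*(-52))*(-23) = -147459*(-23) = 3391557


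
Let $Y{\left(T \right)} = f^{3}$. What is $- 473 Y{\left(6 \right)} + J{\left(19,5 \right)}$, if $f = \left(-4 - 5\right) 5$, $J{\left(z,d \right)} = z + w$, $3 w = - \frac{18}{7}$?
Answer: $\frac{301715002}{7} \approx 4.3102 \cdot 10^{7}$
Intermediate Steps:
$w = - \frac{6}{7}$ ($w = \frac{\left(-18\right) \frac{1}{7}}{3} = \frac{1}{3} \left(- \frac{18}{7}\right) = - \frac{6}{7} \approx -0.85714$)
$J{\left(z,d \right)} = - \frac{6}{7} + z$ ($J{\left(z,d \right)} = z - \frac{6}{7} = - \frac{6}{7} + z$)
$f = -45$ ($f = \left(-9\right) 5 = -45$)
$Y{\left(T \right)} = -91125$ ($Y{\left(T \right)} = \left(-45\right)^{3} = -91125$)
$- 473 Y{\left(6 \right)} + J{\left(19,5 \right)} = \left(-473\right) \left(-91125\right) + \left(- \frac{6}{7} + 19\right) = 43102125 + \frac{127}{7} = \frac{301715002}{7}$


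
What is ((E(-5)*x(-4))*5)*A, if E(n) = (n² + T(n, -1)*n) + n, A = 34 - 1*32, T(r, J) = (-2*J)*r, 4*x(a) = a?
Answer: -700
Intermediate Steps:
x(a) = a/4
T(r, J) = -2*J*r
A = 2 (A = 34 - 32 = 2)
E(n) = n + 3*n² (E(n) = (n² + (-2*(-1)*n)*n) + n = (n² + (2*n)*n) + n = (n² + 2*n²) + n = 3*n² + n = n + 3*n²)
((E(-5)*x(-4))*5)*A = (((-5*(1 + 3*(-5)))*((¼)*(-4)))*5)*2 = ((-5*(1 - 15)*(-1))*5)*2 = ((-5*(-14)*(-1))*5)*2 = ((70*(-1))*5)*2 = -70*5*2 = -350*2 = -700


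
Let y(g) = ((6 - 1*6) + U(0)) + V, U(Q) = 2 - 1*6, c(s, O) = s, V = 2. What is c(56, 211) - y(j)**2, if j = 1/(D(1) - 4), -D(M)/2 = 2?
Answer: 52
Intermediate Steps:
D(M) = -4 (D(M) = -2*2 = -4)
j = -1/8 (j = 1/(-4 - 4) = 1/(-8) = -1/8 ≈ -0.12500)
U(Q) = -4 (U(Q) = 2 - 6 = -4)
y(g) = -2 (y(g) = ((6 - 1*6) - 4) + 2 = ((6 - 6) - 4) + 2 = (0 - 4) + 2 = -4 + 2 = -2)
c(56, 211) - y(j)**2 = 56 - 1*(-2)**2 = 56 - 1*4 = 56 - 4 = 52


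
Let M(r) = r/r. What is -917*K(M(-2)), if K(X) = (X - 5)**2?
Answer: -14672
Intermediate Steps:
M(r) = 1
K(X) = (-5 + X)**2
-917*K(M(-2)) = -917*(-5 + 1)**2 = -917*(-4)**2 = -917*16 = -14672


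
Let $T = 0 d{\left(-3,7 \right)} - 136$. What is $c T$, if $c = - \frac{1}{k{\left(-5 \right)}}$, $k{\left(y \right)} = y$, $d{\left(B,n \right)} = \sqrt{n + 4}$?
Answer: $- \frac{136}{5} \approx -27.2$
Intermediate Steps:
$d{\left(B,n \right)} = \sqrt{4 + n}$
$T = -136$ ($T = 0 \sqrt{4 + 7} - 136 = 0 \sqrt{11} - 136 = 0 - 136 = -136$)
$c = \frac{1}{5}$ ($c = - \frac{1}{-5} = \left(-1\right) \left(- \frac{1}{5}\right) = \frac{1}{5} \approx 0.2$)
$c T = \frac{1}{5} \left(-136\right) = - \frac{136}{5}$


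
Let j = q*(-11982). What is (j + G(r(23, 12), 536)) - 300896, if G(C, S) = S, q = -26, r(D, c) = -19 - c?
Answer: 11172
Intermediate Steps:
j = 311532 (j = -26*(-11982) = 311532)
(j + G(r(23, 12), 536)) - 300896 = (311532 + 536) - 300896 = 312068 - 300896 = 11172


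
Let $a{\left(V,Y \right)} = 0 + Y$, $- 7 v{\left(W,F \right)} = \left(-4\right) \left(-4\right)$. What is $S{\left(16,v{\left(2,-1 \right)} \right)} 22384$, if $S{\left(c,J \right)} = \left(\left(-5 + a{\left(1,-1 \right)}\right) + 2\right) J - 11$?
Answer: $- \frac{290992}{7} \approx -41570.0$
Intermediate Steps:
$v{\left(W,F \right)} = - \frac{16}{7}$ ($v{\left(W,F \right)} = - \frac{\left(-4\right) \left(-4\right)}{7} = \left(- \frac{1}{7}\right) 16 = - \frac{16}{7}$)
$a{\left(V,Y \right)} = Y$
$S{\left(c,J \right)} = -11 - 4 J$ ($S{\left(c,J \right)} = \left(\left(-5 - 1\right) + 2\right) J - 11 = \left(-6 + 2\right) J - 11 = - 4 J - 11 = -11 - 4 J$)
$S{\left(16,v{\left(2,-1 \right)} \right)} 22384 = \left(-11 - - \frac{64}{7}\right) 22384 = \left(-11 + \frac{64}{7}\right) 22384 = \left(- \frac{13}{7}\right) 22384 = - \frac{290992}{7}$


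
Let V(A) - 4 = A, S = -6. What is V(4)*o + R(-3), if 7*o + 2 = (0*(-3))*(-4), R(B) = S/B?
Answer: -2/7 ≈ -0.28571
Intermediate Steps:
V(A) = 4 + A
R(B) = -6/B
o = -2/7 (o = -2/7 + ((0*(-3))*(-4))/7 = -2/7 + (0*(-4))/7 = -2/7 + (⅐)*0 = -2/7 + 0 = -2/7 ≈ -0.28571)
V(4)*o + R(-3) = (4 + 4)*(-2/7) - 6/(-3) = 8*(-2/7) - 6*(-⅓) = -16/7 + 2 = -2/7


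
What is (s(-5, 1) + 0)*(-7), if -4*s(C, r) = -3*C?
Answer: 105/4 ≈ 26.250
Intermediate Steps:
s(C, r) = 3*C/4 (s(C, r) = -(-3)*C/4 = 3*C/4)
(s(-5, 1) + 0)*(-7) = ((¾)*(-5) + 0)*(-7) = (-15/4 + 0)*(-7) = -15/4*(-7) = 105/4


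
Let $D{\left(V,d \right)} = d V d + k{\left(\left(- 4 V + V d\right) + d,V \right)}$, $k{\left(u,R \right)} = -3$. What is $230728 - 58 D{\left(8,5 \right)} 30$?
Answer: $-112052$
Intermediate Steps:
$D{\left(V,d \right)} = -3 + V d^{2}$ ($D{\left(V,d \right)} = d V d - 3 = V d d - 3 = V d^{2} - 3 = -3 + V d^{2}$)
$230728 - 58 D{\left(8,5 \right)} 30 = 230728 - 58 \left(-3 + 8 \cdot 5^{2}\right) 30 = 230728 - 58 \left(-3 + 8 \cdot 25\right) 30 = 230728 - 58 \left(-3 + 200\right) 30 = 230728 - 58 \cdot 197 \cdot 30 = 230728 - 11426 \cdot 30 = 230728 - 342780 = -112052$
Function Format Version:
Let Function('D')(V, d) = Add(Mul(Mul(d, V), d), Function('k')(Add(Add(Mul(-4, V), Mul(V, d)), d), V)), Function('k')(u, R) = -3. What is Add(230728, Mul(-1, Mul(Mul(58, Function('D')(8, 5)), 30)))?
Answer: -112052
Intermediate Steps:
Function('D')(V, d) = Add(-3, Mul(V, Pow(d, 2))) (Function('D')(V, d) = Add(Mul(Mul(d, V), d), -3) = Add(Mul(Mul(V, d), d), -3) = Add(Mul(V, Pow(d, 2)), -3) = Add(-3, Mul(V, Pow(d, 2))))
Add(230728, Mul(-1, Mul(Mul(58, Function('D')(8, 5)), 30))) = Add(230728, Mul(-1, Mul(Mul(58, Add(-3, Mul(8, Pow(5, 2)))), 30))) = Add(230728, Mul(-1, Mul(Mul(58, Add(-3, Mul(8, 25))), 30))) = Add(230728, Mul(-1, Mul(Mul(58, Add(-3, 200)), 30))) = Add(230728, Mul(-1, Mul(Mul(58, 197), 30))) = Add(230728, Mul(-1, Mul(11426, 30))) = Add(230728, Mul(-1, 342780)) = Add(230728, -342780) = -112052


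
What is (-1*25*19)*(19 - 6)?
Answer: -6175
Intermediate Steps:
(-1*25*19)*(19 - 6) = -25*19*13 = -475*13 = -6175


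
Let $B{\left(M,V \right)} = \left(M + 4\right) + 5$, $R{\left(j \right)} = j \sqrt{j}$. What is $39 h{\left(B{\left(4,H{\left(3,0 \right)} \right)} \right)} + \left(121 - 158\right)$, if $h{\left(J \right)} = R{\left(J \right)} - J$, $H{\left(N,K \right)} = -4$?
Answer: $-544 + 507 \sqrt{13} \approx 1284.0$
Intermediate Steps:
$R{\left(j \right)} = j^{\frac{3}{2}}$
$B{\left(M,V \right)} = 9 + M$ ($B{\left(M,V \right)} = \left(4 + M\right) + 5 = 9 + M$)
$h{\left(J \right)} = J^{\frac{3}{2}} - J$
$39 h{\left(B{\left(4,H{\left(3,0 \right)} \right)} \right)} + \left(121 - 158\right) = 39 \left(\left(9 + 4\right)^{\frac{3}{2}} - \left(9 + 4\right)\right) + \left(121 - 158\right) = 39 \left(13^{\frac{3}{2}} - 13\right) - 37 = 39 \left(13 \sqrt{13} - 13\right) - 37 = 39 \left(-13 + 13 \sqrt{13}\right) - 37 = \left(-507 + 507 \sqrt{13}\right) - 37 = -544 + 507 \sqrt{13}$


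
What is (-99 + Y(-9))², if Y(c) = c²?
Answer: 324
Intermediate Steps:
(-99 + Y(-9))² = (-99 + (-9)²)² = (-99 + 81)² = (-18)² = 324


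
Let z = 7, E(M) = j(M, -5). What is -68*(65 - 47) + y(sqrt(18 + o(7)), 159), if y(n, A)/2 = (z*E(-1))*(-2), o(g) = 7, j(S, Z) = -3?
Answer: -1140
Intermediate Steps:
E(M) = -3
y(n, A) = 84 (y(n, A) = 2*((7*(-3))*(-2)) = 2*(-21*(-2)) = 2*42 = 84)
-68*(65 - 47) + y(sqrt(18 + o(7)), 159) = -68*(65 - 47) + 84 = -68*18 + 84 = -1*1224 + 84 = -1224 + 84 = -1140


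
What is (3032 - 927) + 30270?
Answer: 32375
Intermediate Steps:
(3032 - 927) + 30270 = 2105 + 30270 = 32375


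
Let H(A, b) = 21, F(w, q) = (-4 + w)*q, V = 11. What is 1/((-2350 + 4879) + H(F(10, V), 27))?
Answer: 1/2550 ≈ 0.00039216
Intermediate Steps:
F(w, q) = q*(-4 + w)
1/((-2350 + 4879) + H(F(10, V), 27)) = 1/((-2350 + 4879) + 21) = 1/(2529 + 21) = 1/2550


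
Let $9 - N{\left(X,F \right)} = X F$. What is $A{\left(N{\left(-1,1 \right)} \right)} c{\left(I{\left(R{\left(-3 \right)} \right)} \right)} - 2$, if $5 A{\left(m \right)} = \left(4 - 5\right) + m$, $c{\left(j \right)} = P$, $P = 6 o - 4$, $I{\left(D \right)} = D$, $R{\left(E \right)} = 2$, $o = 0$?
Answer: $- \frac{46}{5} \approx -9.2$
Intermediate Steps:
$N{\left(X,F \right)} = 9 - F X$ ($N{\left(X,F \right)} = 9 - X F = 9 - F X$)
$P = -4$ ($P = 6 \cdot 0 - 4 = 0 - 4 = -4$)
$c{\left(j \right)} = -4$
$A{\left(m \right)} = - \frac{1}{5} + \frac{m}{5}$ ($A{\left(m \right)} = \frac{\left(4 - 5\right) + m}{5} = \frac{-1 + m}{5} = - \frac{1}{5} + \frac{m}{5}$)
$A{\left(N{\left(-1,1 \right)} \right)} c{\left(I{\left(R{\left(-3 \right)} \right)} \right)} - 2 = \left(- \frac{1}{5} + \frac{9 - 1 \left(-1\right)}{5}\right) \left(-4\right) - 2 = \left(- \frac{1}{5} + \frac{9 + 1}{5}\right) \left(-4\right) - 2 = \left(- \frac{1}{5} + \frac{1}{5} \cdot 10\right) \left(-4\right) - 2 = \left(- \frac{1}{5} + 2\right) \left(-4\right) - 2 = \frac{9}{5} \left(-4\right) - 2 = - \frac{36}{5} - 2 = - \frac{46}{5}$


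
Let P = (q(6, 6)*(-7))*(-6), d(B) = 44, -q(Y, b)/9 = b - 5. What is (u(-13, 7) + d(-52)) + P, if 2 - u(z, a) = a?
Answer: -339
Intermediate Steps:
u(z, a) = 2 - a
q(Y, b) = 45 - 9*b (q(Y, b) = -9*(b - 5) = -9*(-5 + b) = 45 - 9*b)
P = -378 (P = ((45 - 9*6)*(-7))*(-6) = ((45 - 54)*(-7))*(-6) = -9*(-7)*(-6) = 63*(-6) = -378)
(u(-13, 7) + d(-52)) + P = ((2 - 1*7) + 44) - 378 = ((2 - 7) + 44) - 378 = (-5 + 44) - 378 = 39 - 378 = -339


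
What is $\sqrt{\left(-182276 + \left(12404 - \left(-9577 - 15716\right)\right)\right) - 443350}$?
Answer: $i \sqrt{587929} \approx 766.77 i$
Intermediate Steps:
$\sqrt{\left(-182276 + \left(12404 - \left(-9577 - 15716\right)\right)\right) - 443350} = \sqrt{\left(-182276 + \left(12404 - -25293\right)\right) - 443350} = \sqrt{\left(-182276 + \left(12404 + 25293\right)\right) - 443350} = \sqrt{\left(-182276 + 37697\right) - 443350} = \sqrt{-144579 - 443350} = \sqrt{-587929} = i \sqrt{587929}$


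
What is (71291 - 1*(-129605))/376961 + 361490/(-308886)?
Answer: -37106835017/58218987723 ≈ -0.63737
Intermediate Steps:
(71291 - 1*(-129605))/376961 + 361490/(-308886) = (71291 + 129605)*(1/376961) + 361490*(-1/308886) = 200896*(1/376961) - 180745/154443 = 200896/376961 - 180745/154443 = -37106835017/58218987723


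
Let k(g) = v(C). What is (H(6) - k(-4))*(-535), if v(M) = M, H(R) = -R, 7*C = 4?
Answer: 24610/7 ≈ 3515.7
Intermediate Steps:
C = 4/7 (C = (⅐)*4 = 4/7 ≈ 0.57143)
k(g) = 4/7
(H(6) - k(-4))*(-535) = (-1*6 - 1*4/7)*(-535) = (-6 - 4/7)*(-535) = -46/7*(-535) = 24610/7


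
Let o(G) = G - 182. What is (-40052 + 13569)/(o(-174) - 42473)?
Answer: 26483/42829 ≈ 0.61834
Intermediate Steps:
o(G) = -182 + G
(-40052 + 13569)/(o(-174) - 42473) = (-40052 + 13569)/((-182 - 174) - 42473) = -26483/(-356 - 42473) = -26483/(-42829) = -26483*(-1/42829) = 26483/42829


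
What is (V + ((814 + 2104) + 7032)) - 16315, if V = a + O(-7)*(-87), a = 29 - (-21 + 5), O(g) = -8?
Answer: -5624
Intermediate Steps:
a = 45 (a = 29 - 1*(-16) = 29 + 16 = 45)
V = 741 (V = 45 - 8*(-87) = 45 + 696 = 741)
(V + ((814 + 2104) + 7032)) - 16315 = (741 + ((814 + 2104) + 7032)) - 16315 = (741 + (2918 + 7032)) - 16315 = (741 + 9950) - 16315 = 10691 - 16315 = -5624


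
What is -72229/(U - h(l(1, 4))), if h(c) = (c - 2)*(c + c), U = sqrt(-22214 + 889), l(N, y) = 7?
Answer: 1011206/5245 + 72229*I*sqrt(853)/5245 ≈ 192.79 + 402.2*I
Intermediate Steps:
U = 5*I*sqrt(853) (U = sqrt(-21325) = 5*I*sqrt(853) ≈ 146.03*I)
h(c) = 2*c*(-2 + c) (h(c) = (-2 + c)*(2*c) = 2*c*(-2 + c))
-72229/(U - h(l(1, 4))) = -72229/(5*I*sqrt(853) - 2*7*(-2 + 7)) = -72229/(5*I*sqrt(853) - 2*7*5) = -72229/(5*I*sqrt(853) - 1*70) = -72229/(5*I*sqrt(853) - 70) = -72229/(-70 + 5*I*sqrt(853))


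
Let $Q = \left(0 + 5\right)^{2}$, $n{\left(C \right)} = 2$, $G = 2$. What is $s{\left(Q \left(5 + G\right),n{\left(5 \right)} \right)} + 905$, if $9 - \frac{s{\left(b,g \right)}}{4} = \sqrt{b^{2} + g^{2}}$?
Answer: $941 - 4 \sqrt{30629} \approx 240.95$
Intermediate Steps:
$Q = 25$ ($Q = 5^{2} = 25$)
$s{\left(b,g \right)} = 36 - 4 \sqrt{b^{2} + g^{2}}$
$s{\left(Q \left(5 + G\right),n{\left(5 \right)} \right)} + 905 = \left(36 - 4 \sqrt{\left(25 \left(5 + 2\right)\right)^{2} + 2^{2}}\right) + 905 = \left(36 - 4 \sqrt{\left(25 \cdot 7\right)^{2} + 4}\right) + 905 = \left(36 - 4 \sqrt{175^{2} + 4}\right) + 905 = \left(36 - 4 \sqrt{30625 + 4}\right) + 905 = \left(36 - 4 \sqrt{30629}\right) + 905 = 941 - 4 \sqrt{30629}$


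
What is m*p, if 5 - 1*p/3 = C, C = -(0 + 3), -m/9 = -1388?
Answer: 299808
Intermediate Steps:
m = 12492 (m = -9*(-1388) = 12492)
C = -3 (C = -1*3 = -3)
p = 24 (p = 15 - 3*(-3) = 15 + 9 = 24)
m*p = 12492*24 = 299808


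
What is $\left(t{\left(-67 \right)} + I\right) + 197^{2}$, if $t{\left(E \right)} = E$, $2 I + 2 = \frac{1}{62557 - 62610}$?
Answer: $\frac{4106545}{106} \approx 38741.0$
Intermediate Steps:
$I = - \frac{107}{106}$ ($I = -1 + \frac{1}{2 \left(62557 - 62610\right)} = -1 + \frac{1}{2 \left(-53\right)} = -1 + \frac{1}{2} \left(- \frac{1}{53}\right) = -1 - \frac{1}{106} = - \frac{107}{106} \approx -1.0094$)
$\left(t{\left(-67 \right)} + I\right) + 197^{2} = \left(-67 - \frac{107}{106}\right) + 197^{2} = - \frac{7209}{106} + 38809 = \frac{4106545}{106}$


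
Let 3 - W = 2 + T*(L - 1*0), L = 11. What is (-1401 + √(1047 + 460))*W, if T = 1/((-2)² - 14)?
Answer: -29421/10 + 21*√1507/10 ≈ -2860.6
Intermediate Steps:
T = -⅒ (T = 1/(4 - 14) = 1/(-10) = -⅒ ≈ -0.10000)
W = 21/10 (W = 3 - (2 - (11 - 1*0)/10) = 3 - (2 - (11 + 0)/10) = 3 - (2 - ⅒*11) = 3 - (2 - 11/10) = 3 - 1*9/10 = 3 - 9/10 = 21/10 ≈ 2.1000)
(-1401 + √(1047 + 460))*W = (-1401 + √(1047 + 460))*(21/10) = (-1401 + √1507)*(21/10) = -29421/10 + 21*√1507/10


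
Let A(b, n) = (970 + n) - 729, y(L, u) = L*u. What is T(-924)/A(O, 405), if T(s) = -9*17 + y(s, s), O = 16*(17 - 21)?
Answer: 853623/646 ≈ 1321.4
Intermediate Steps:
O = -64 (O = 16*(-4) = -64)
A(b, n) = 241 + n
T(s) = -153 + s² (T(s) = -9*17 + s*s = -153 + s²)
T(-924)/A(O, 405) = (-153 + (-924)²)/(241 + 405) = (-153 + 853776)/646 = 853623*(1/646) = 853623/646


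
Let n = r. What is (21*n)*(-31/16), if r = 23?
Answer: -14973/16 ≈ -935.81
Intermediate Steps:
n = 23
(21*n)*(-31/16) = (21*23)*(-31/16) = 483*(-31*1/16) = 483*(-31/16) = -14973/16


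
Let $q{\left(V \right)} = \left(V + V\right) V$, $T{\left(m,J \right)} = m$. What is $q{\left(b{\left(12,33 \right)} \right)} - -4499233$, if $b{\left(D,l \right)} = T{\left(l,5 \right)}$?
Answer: $4501411$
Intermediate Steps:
$b{\left(D,l \right)} = l$
$q{\left(V \right)} = 2 V^{2}$ ($q{\left(V \right)} = 2 V V = 2 V^{2}$)
$q{\left(b{\left(12,33 \right)} \right)} - -4499233 = 2 \cdot 33^{2} - -4499233 = 2 \cdot 1089 + 4499233 = 2178 + 4499233 = 4501411$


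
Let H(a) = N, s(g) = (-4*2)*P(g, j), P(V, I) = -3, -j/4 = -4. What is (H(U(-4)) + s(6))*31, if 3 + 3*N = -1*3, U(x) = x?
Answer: 682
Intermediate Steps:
j = 16 (j = -4*(-4) = 16)
s(g) = 24 (s(g) = -4*2*(-3) = -8*(-3) = 24)
N = -2 (N = -1 + (-1*3)/3 = -1 + (1/3)*(-3) = -1 - 1 = -2)
H(a) = -2
(H(U(-4)) + s(6))*31 = (-2 + 24)*31 = 22*31 = 682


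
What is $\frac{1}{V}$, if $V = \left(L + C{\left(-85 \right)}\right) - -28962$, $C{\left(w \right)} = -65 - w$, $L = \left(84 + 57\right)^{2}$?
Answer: $\frac{1}{48863} \approx 2.0465 \cdot 10^{-5}$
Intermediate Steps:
$L = 19881$ ($L = 141^{2} = 19881$)
$V = 48863$ ($V = \left(19881 - -20\right) - -28962 = \left(19881 + \left(-65 + 85\right)\right) + 28962 = \left(19881 + 20\right) + 28962 = 19901 + 28962 = 48863$)
$\frac{1}{V} = \frac{1}{48863}$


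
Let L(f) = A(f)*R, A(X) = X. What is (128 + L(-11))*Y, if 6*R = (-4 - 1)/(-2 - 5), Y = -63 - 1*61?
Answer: -329902/21 ≈ -15710.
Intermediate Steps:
Y = -124 (Y = -63 - 61 = -124)
R = 5/42 (R = ((-4 - 1)/(-2 - 5))/6 = (-5/(-7))/6 = (-5*(-1/7))/6 = (1/6)*(5/7) = 5/42 ≈ 0.11905)
L(f) = 5*f/42 (L(f) = f*(5/42) = 5*f/42)
(128 + L(-11))*Y = (128 + (5/42)*(-11))*(-124) = (128 - 55/42)*(-124) = (5321/42)*(-124) = -329902/21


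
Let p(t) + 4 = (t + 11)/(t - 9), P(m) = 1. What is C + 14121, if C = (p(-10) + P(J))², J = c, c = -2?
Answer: 5101045/361 ≈ 14130.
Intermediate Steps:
J = -2
p(t) = -4 + (11 + t)/(-9 + t) (p(t) = -4 + (t + 11)/(t - 9) = -4 + (11 + t)/(-9 + t))
C = 3364/361 (C = ((47 - 3*(-10))/(-9 - 10) + 1)² = ((47 + 30)/(-19) + 1)² = (-1/19*77 + 1)² = (-77/19 + 1)² = (-58/19)² = 3364/361 ≈ 9.3186)
C + 14121 = 3364/361 + 14121 = 5101045/361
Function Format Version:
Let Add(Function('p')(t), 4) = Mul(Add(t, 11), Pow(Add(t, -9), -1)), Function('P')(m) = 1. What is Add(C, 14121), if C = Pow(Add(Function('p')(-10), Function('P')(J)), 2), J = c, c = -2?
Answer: Rational(5101045, 361) ≈ 14130.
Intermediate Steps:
J = -2
Function('p')(t) = Add(-4, Mul(Pow(Add(-9, t), -1), Add(11, t))) (Function('p')(t) = Add(-4, Mul(Add(t, 11), Pow(Add(t, -9), -1))) = Add(-4, Mul(Add(11, t), Pow(Add(-9, t), -1))) = Add(-4, Mul(Pow(Add(-9, t), -1), Add(11, t))))
C = Rational(3364, 361) (C = Pow(Add(Mul(Pow(Add(-9, -10), -1), Add(47, Mul(-3, -10))), 1), 2) = Pow(Add(Mul(Pow(-19, -1), Add(47, 30)), 1), 2) = Pow(Add(Mul(Rational(-1, 19), 77), 1), 2) = Pow(Add(Rational(-77, 19), 1), 2) = Pow(Rational(-58, 19), 2) = Rational(3364, 361) ≈ 9.3186)
Add(C, 14121) = Add(Rational(3364, 361), 14121) = Rational(5101045, 361)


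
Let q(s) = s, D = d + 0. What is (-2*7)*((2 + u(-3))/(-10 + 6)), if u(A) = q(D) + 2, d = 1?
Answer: 35/2 ≈ 17.500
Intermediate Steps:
D = 1 (D = 1 + 0 = 1)
u(A) = 3 (u(A) = 1 + 2 = 3)
(-2*7)*((2 + u(-3))/(-10 + 6)) = (-2*7)*((2 + 3)/(-10 + 6)) = -70/(-4) = -70*(-1)/4 = -14*(-5/4) = 35/2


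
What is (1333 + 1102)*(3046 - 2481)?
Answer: 1375775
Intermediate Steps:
(1333 + 1102)*(3046 - 2481) = 2435*565 = 1375775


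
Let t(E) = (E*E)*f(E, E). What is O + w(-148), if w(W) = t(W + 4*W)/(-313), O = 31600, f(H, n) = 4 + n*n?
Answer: -299858059600/313 ≈ -9.5801e+8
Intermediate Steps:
f(H, n) = 4 + n**2
t(E) = E**2*(4 + E**2) (t(E) = (E*E)*(4 + E**2) = E**2*(4 + E**2))
w(W) = -25*W**2*(4 + 25*W**2)/313 (w(W) = ((W + 4*W)**2*(4 + (W + 4*W)**2))/(-313) = ((5*W)**2*(4 + (5*W)**2))*(-1/313) = ((25*W**2)*(4 + 25*W**2))*(-1/313) = (25*W**2*(4 + 25*W**2))*(-1/313) = -25*W**2*(4 + 25*W**2)/313)
O + w(-148) = 31600 + (25/313)*(-148)**2*(-4 - 25*(-148)**2) = 31600 + (25/313)*21904*(-4 - 25*21904) = 31600 + (25/313)*21904*(-4 - 547600) = 31600 + (25/313)*21904*(-547604) = 31600 - 299867950400/313 = -299858059600/313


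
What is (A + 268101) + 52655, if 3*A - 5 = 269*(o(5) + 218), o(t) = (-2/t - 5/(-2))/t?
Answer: 17017133/50 ≈ 3.4034e+5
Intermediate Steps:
o(t) = (5/2 - 2/t)/t (o(t) = (-2/t - 5*(-1/2))/t = (-2/t + 5/2)/t = (5/2 - 2/t)/t)
A = 979333/50 (A = 5/3 + (269*((1/2)*(-4 + 5*5)/5**2 + 218))/3 = 5/3 + (269*((1/2)*(1/25)*(-4 + 25) + 218))/3 = 5/3 + (269*((1/2)*(1/25)*21 + 218))/3 = 5/3 + (269*(21/50 + 218))/3 = 5/3 + (269*(10921/50))/3 = 5/3 + (1/3)*(2937749/50) = 5/3 + 2937749/150 = 979333/50 ≈ 19587.)
(A + 268101) + 52655 = (979333/50 + 268101) + 52655 = 14384383/50 + 52655 = 17017133/50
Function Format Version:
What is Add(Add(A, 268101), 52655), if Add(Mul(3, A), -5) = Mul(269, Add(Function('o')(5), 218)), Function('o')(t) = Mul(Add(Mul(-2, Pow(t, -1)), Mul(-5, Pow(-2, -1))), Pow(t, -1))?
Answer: Rational(17017133, 50) ≈ 3.4034e+5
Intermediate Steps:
Function('o')(t) = Mul(Pow(t, -1), Add(Rational(5, 2), Mul(-2, Pow(t, -1)))) (Function('o')(t) = Mul(Add(Mul(-2, Pow(t, -1)), Mul(-5, Rational(-1, 2))), Pow(t, -1)) = Mul(Add(Mul(-2, Pow(t, -1)), Rational(5, 2)), Pow(t, -1)) = Mul(Add(Rational(5, 2), Mul(-2, Pow(t, -1))), Pow(t, -1)) = Mul(Pow(t, -1), Add(Rational(5, 2), Mul(-2, Pow(t, -1)))))
A = Rational(979333, 50) (A = Add(Rational(5, 3), Mul(Rational(1, 3), Mul(269, Add(Mul(Rational(1, 2), Pow(5, -2), Add(-4, Mul(5, 5))), 218)))) = Add(Rational(5, 3), Mul(Rational(1, 3), Mul(269, Add(Mul(Rational(1, 2), Rational(1, 25), Add(-4, 25)), 218)))) = Add(Rational(5, 3), Mul(Rational(1, 3), Mul(269, Add(Mul(Rational(1, 2), Rational(1, 25), 21), 218)))) = Add(Rational(5, 3), Mul(Rational(1, 3), Mul(269, Add(Rational(21, 50), 218)))) = Add(Rational(5, 3), Mul(Rational(1, 3), Mul(269, Rational(10921, 50)))) = Add(Rational(5, 3), Mul(Rational(1, 3), Rational(2937749, 50))) = Add(Rational(5, 3), Rational(2937749, 150)) = Rational(979333, 50) ≈ 19587.)
Add(Add(A, 268101), 52655) = Add(Add(Rational(979333, 50), 268101), 52655) = Add(Rational(14384383, 50), 52655) = Rational(17017133, 50)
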